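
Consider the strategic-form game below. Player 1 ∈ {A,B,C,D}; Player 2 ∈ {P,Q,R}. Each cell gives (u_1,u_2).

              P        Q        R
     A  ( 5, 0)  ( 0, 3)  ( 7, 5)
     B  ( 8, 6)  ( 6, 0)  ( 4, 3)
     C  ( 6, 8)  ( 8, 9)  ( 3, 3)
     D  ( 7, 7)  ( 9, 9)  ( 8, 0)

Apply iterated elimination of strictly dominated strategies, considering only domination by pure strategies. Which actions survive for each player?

P1 drop A (D beats it: P:7>5 Q:9>0 R:8>7)
P1 drop C (D beats it: P:7>6 Q:9>8 R:8>3)
P2 drop R (P beats it: B:6>3 D:7>0)
P1→{B,D} P2→{P,Q}

IESDS → P1:{B,D} P2:{P,Q}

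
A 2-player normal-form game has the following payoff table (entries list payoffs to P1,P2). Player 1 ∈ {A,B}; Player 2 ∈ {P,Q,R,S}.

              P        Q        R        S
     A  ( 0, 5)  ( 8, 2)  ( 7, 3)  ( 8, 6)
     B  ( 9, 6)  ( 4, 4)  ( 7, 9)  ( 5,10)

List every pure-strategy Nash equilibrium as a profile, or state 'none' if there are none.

Nash profiles: (A,S)

(A,P): not NE [P1→B gives 9>0; P2→S gives 6>5]
(A,Q): not NE [P2→S gives 6>2]
(A,R): not NE [P2→S gives 6>3]
(A,S): NE
(B,P): not NE [P2→S gives 10>6]
(B,Q): not NE [P1→A gives 8>4; P2→S gives 10>4]
(B,R): not NE [P2→S gives 10>9]
(B,S): not NE [P1→A gives 8>5]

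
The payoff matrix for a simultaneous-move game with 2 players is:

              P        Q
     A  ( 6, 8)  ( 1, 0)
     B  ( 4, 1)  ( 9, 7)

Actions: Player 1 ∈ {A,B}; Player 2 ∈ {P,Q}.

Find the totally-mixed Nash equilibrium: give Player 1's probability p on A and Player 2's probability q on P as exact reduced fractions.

P1 indiff ⇒ q·6+(1-q)·1 = q·4+(1-q)·9 ⇒ q(2) = (1-q)(8) ⇒ q = 4/5
P2 indiff ⇒ p·8+(1-p)·1 = p·0+(1-p)·7 ⇒ p(8) = (1-p)(6) ⇒ p = 3/7

P1 mixes 3/7 on A; P2 mixes 4/5 on P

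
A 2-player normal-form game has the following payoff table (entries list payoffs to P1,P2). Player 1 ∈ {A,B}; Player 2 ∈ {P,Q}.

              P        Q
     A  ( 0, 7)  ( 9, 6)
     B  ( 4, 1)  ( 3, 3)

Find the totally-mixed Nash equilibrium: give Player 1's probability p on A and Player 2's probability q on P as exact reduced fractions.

P1 indiff ⇒ q·0+(1-q)·9 = q·4+(1-q)·3 ⇒ q(-4) = (1-q)(-6) ⇒ q = 3/5
P2 indiff ⇒ p·7+(1-p)·1 = p·6+(1-p)·3 ⇒ p(1) = (1-p)(2) ⇒ p = 2/3

p=2/3, q=3/5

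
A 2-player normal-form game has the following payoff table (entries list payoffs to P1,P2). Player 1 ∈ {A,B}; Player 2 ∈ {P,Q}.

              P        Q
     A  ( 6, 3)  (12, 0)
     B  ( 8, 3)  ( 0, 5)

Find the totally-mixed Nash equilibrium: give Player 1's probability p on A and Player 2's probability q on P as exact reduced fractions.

P1 mixes 2/5 on A; P2 mixes 6/7 on P

P1 indiff ⇒ q·6+(1-q)·12 = q·8+(1-q)·0 ⇒ q(-2) = (1-q)(-12) ⇒ q = 6/7
P2 indiff ⇒ p·3+(1-p)·3 = p·0+(1-p)·5 ⇒ p(3) = (1-p)(2) ⇒ p = 2/5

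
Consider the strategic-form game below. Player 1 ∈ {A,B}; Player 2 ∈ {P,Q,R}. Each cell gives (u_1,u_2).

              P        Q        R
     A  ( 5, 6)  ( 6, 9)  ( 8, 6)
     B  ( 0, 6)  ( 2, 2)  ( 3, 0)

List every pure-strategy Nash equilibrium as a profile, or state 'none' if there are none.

(A,P): not NE [P2→Q gives 9>6]
(A,Q): NE
(A,R): not NE [P2→Q gives 9>6]
(B,P): not NE [P1→A gives 5>0]
(B,Q): not NE [P1→A gives 6>2; P2→P gives 6>2]
(B,R): not NE [P1→A gives 8>3; P2→P gives 6>0]

PSNE = {(A,Q)}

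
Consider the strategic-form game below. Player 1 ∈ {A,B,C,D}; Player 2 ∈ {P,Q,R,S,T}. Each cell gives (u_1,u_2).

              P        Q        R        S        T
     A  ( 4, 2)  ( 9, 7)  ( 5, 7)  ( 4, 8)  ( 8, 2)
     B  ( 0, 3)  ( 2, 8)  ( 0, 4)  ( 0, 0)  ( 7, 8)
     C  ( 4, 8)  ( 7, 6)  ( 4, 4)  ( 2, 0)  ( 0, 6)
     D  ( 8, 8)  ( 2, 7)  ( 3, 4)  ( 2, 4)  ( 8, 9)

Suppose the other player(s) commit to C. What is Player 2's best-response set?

u_2(P vs C) = 8
u_2(Q vs C) = 6
u_2(R vs C) = 4
u_2(S vs C) = 0
u_2(T vs C) = 6
max payoff 8 at {P}

P2 best: {P}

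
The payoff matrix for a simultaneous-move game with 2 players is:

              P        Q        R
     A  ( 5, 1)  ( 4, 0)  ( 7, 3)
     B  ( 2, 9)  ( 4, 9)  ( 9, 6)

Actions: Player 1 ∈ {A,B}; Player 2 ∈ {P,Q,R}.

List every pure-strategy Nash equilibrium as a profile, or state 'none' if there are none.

NE set: (B,Q)

(A,P): not NE [P2→R gives 3>1]
(A,Q): not NE [P2→R gives 3>0]
(A,R): not NE [P1→B gives 9>7]
(B,P): not NE [P1→A gives 5>2]
(B,Q): NE
(B,R): not NE [P2→Q gives 9>6]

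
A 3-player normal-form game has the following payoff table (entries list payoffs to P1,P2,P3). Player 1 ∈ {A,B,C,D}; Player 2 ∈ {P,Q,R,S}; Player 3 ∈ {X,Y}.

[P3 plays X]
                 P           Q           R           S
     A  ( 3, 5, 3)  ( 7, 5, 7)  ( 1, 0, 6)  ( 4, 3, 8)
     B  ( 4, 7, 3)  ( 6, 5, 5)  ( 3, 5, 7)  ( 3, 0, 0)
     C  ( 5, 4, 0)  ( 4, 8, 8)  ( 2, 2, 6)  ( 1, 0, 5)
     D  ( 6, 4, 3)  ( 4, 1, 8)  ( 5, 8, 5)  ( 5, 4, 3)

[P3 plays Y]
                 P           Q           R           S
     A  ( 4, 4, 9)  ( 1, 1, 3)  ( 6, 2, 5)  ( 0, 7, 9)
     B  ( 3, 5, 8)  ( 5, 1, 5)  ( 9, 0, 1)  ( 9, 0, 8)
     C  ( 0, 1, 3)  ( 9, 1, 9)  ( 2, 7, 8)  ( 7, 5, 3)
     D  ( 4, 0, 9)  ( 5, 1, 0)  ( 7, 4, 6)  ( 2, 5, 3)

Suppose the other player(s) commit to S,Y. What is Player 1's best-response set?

argmax u_1 = {B}

u_1(A vs S,Y) = 0
u_1(B vs S,Y) = 9
u_1(C vs S,Y) = 7
u_1(D vs S,Y) = 2
max payoff 9 at {B}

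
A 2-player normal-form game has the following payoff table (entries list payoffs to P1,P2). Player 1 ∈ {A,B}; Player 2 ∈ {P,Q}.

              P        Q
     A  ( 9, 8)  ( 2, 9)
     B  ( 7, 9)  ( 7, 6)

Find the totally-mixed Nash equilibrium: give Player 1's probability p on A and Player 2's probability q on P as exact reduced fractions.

p=3/4, q=5/7

P1 indiff ⇒ q·9+(1-q)·2 = q·7+(1-q)·7 ⇒ q(2) = (1-q)(5) ⇒ q = 5/7
P2 indiff ⇒ p·8+(1-p)·9 = p·9+(1-p)·6 ⇒ p(-1) = (1-p)(-3) ⇒ p = 3/4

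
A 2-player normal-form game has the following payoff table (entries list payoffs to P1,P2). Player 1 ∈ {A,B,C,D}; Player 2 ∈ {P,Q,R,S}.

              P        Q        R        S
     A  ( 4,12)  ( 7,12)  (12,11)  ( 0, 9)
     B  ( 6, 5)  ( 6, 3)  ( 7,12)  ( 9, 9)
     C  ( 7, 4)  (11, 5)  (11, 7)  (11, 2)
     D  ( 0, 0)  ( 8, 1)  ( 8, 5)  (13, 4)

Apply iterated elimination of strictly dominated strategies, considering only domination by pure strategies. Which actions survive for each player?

P1 drop B (C beats it: P:7>6 Q:11>6 R:11>7 S:11>9)
P2 drop S (R beats it: A:11>9 C:7>2 D:5>4)
P1 drop D (C beats it: P:7>0 Q:11>8 R:11>8)
P1→{A,C} P2→{P,Q,R}

IESDS → P1:{A,C} P2:{P,Q,R}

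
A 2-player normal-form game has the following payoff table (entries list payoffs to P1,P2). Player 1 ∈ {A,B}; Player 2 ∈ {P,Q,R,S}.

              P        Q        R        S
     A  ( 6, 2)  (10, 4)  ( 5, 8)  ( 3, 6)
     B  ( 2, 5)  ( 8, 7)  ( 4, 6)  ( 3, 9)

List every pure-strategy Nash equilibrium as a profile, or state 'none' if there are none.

Nash profiles: (A,R), (B,S)

(A,P): not NE [P2→R gives 8>2]
(A,Q): not NE [P2→R gives 8>4]
(A,R): NE
(A,S): not NE [P2→R gives 8>6]
(B,P): not NE [P1→A gives 6>2; P2→S gives 9>5]
(B,Q): not NE [P1→A gives 10>8; P2→S gives 9>7]
(B,R): not NE [P1→A gives 5>4; P2→S gives 9>6]
(B,S): NE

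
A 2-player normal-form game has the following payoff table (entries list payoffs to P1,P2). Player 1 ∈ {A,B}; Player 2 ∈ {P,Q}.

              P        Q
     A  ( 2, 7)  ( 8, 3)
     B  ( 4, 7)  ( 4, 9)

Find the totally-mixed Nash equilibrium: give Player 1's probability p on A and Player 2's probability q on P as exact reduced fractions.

P1 indiff ⇒ q·2+(1-q)·8 = q·4+(1-q)·4 ⇒ q(-2) = (1-q)(-4) ⇒ q = 2/3
P2 indiff ⇒ p·7+(1-p)·7 = p·3+(1-p)·9 ⇒ p(4) = (1-p)(2) ⇒ p = 1/3

p=1/3, q=2/3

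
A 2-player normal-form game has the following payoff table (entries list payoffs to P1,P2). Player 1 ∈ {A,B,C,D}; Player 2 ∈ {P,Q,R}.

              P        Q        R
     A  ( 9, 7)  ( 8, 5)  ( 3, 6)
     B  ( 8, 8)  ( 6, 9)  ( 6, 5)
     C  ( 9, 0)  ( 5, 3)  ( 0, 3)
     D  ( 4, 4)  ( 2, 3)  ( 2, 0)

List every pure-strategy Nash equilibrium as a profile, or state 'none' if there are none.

NE set: (A,P)

(A,P): NE
(A,Q): not NE [P2→P gives 7>5]
(A,R): not NE [P1→B gives 6>3; P2→P gives 7>6]
(B,P): not NE [P1→C gives 9>8; P2→Q gives 9>8]
(B,Q): not NE [P1→A gives 8>6]
(B,R): not NE [P2→Q gives 9>5]
(C,P): not NE [P2→R gives 3>0]
(C,Q): not NE [P1→A gives 8>5]
(C,R): not NE [P1→B gives 6>0]
(D,P): not NE [P1→C gives 9>4]
(D,Q): not NE [P1→A gives 8>2; P2→P gives 4>3]
(D,R): not NE [P1→B gives 6>2; P2→P gives 4>0]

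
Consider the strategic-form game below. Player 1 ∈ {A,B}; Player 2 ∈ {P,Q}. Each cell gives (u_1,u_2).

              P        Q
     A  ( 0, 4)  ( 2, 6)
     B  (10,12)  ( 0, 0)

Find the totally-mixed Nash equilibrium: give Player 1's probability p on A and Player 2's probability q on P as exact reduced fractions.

P1 indiff ⇒ q·0+(1-q)·2 = q·10+(1-q)·0 ⇒ q(-10) = (1-q)(-2) ⇒ q = 1/6
P2 indiff ⇒ p·4+(1-p)·12 = p·6+(1-p)·0 ⇒ p(-2) = (1-p)(-12) ⇒ p = 6/7

(p,q) = (6/7, 1/6)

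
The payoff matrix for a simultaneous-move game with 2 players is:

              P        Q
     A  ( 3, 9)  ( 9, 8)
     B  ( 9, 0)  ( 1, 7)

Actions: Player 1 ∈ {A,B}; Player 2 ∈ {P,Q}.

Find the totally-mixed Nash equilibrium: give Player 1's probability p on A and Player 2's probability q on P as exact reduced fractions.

P1 mixes 7/8 on A; P2 mixes 4/7 on P

P1 indiff ⇒ q·3+(1-q)·9 = q·9+(1-q)·1 ⇒ q(-6) = (1-q)(-8) ⇒ q = 4/7
P2 indiff ⇒ p·9+(1-p)·0 = p·8+(1-p)·7 ⇒ p(1) = (1-p)(7) ⇒ p = 7/8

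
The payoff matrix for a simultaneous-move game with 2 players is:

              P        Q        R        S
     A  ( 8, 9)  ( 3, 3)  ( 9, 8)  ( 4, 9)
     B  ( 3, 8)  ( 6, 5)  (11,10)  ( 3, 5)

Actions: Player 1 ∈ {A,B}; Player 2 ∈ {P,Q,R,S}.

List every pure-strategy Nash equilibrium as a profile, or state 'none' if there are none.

(A,P): NE
(A,Q): not NE [P1→B gives 6>3; P2→S gives 9>3]
(A,R): not NE [P1→B gives 11>9; P2→S gives 9>8]
(A,S): NE
(B,P): not NE [P1→A gives 8>3; P2→R gives 10>8]
(B,Q): not NE [P2→R gives 10>5]
(B,R): NE
(B,S): not NE [P1→A gives 4>3; P2→R gives 10>5]

Nash profiles: (A,P), (A,S), (B,R)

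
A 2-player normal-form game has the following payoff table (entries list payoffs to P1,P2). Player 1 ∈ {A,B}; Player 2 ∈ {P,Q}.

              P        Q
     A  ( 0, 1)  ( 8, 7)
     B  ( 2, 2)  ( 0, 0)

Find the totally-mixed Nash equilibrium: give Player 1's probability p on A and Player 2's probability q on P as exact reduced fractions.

P1 mixes 1/4 on A; P2 mixes 4/5 on P

P1 indiff ⇒ q·0+(1-q)·8 = q·2+(1-q)·0 ⇒ q(-2) = (1-q)(-8) ⇒ q = 4/5
P2 indiff ⇒ p·1+(1-p)·2 = p·7+(1-p)·0 ⇒ p(-6) = (1-p)(-2) ⇒ p = 1/4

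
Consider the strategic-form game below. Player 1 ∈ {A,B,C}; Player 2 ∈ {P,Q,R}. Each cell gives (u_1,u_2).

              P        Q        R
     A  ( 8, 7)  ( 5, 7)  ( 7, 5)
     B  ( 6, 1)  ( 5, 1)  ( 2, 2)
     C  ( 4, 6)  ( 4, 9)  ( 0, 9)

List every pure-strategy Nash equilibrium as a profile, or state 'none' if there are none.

PSNE = {(A,P), (A,Q)}

(A,P): NE
(A,Q): NE
(A,R): not NE [P2→Q gives 7>5]
(B,P): not NE [P1→A gives 8>6; P2→R gives 2>1]
(B,Q): not NE [P2→R gives 2>1]
(B,R): not NE [P1→A gives 7>2]
(C,P): not NE [P1→A gives 8>4; P2→R gives 9>6]
(C,Q): not NE [P1→B gives 5>4]
(C,R): not NE [P1→A gives 7>0]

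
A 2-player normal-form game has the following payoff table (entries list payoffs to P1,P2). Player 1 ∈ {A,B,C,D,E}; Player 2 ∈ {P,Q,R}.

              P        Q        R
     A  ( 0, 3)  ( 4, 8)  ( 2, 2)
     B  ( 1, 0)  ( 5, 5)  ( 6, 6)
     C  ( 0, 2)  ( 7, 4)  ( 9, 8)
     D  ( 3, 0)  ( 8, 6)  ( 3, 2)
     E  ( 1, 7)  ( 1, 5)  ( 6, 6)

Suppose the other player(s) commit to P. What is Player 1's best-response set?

u_1(A vs P) = 0
u_1(B vs P) = 1
u_1(C vs P) = 0
u_1(D vs P) = 3
u_1(E vs P) = 1
max payoff 3 at {D}

argmax u_1 = {D}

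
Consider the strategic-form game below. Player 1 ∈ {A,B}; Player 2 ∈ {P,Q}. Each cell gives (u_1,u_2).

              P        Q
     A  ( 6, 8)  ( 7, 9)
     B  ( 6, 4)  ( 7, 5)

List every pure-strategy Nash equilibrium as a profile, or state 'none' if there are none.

Nash profiles: (A,Q), (B,Q)

(A,P): not NE [P2→Q gives 9>8]
(A,Q): NE
(B,P): not NE [P2→Q gives 5>4]
(B,Q): NE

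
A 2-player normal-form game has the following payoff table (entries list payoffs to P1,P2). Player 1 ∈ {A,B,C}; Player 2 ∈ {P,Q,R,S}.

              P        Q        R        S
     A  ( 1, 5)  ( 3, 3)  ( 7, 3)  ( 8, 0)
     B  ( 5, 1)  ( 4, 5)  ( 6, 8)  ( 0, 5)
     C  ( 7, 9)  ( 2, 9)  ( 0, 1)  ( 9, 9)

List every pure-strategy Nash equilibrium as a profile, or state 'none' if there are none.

Nash profiles: (C,P), (C,S)

(A,P): not NE [P1→C gives 7>1]
(A,Q): not NE [P1→B gives 4>3; P2→P gives 5>3]
(A,R): not NE [P2→P gives 5>3]
(A,S): not NE [P1→C gives 9>8; P2→P gives 5>0]
(B,P): not NE [P1→C gives 7>5; P2→R gives 8>1]
(B,Q): not NE [P2→R gives 8>5]
(B,R): not NE [P1→A gives 7>6]
(B,S): not NE [P1→C gives 9>0; P2→R gives 8>5]
(C,P): NE
(C,Q): not NE [P1→B gives 4>2]
(C,R): not NE [P1→A gives 7>0; P2→S gives 9>1]
(C,S): NE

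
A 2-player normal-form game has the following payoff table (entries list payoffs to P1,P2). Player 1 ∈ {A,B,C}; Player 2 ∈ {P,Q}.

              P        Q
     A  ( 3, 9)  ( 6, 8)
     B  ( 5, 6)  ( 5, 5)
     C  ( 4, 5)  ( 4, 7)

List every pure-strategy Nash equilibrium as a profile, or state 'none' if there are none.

Nash profiles: (B,P)

(A,P): not NE [P1→B gives 5>3]
(A,Q): not NE [P2→P gives 9>8]
(B,P): NE
(B,Q): not NE [P1→A gives 6>5; P2→P gives 6>5]
(C,P): not NE [P1→B gives 5>4; P2→Q gives 7>5]
(C,Q): not NE [P1→A gives 6>4]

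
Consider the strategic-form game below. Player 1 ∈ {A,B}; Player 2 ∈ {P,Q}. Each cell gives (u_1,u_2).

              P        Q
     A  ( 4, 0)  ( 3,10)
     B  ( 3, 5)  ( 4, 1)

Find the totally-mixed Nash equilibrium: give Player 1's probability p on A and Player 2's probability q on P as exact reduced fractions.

P1 indiff ⇒ q·4+(1-q)·3 = q·3+(1-q)·4 ⇒ q(1) = (1-q)(1) ⇒ q = 1/2
P2 indiff ⇒ p·0+(1-p)·5 = p·10+(1-p)·1 ⇒ p(-10) = (1-p)(-4) ⇒ p = 2/7

P1 mixes 2/7 on A; P2 mixes 1/2 on P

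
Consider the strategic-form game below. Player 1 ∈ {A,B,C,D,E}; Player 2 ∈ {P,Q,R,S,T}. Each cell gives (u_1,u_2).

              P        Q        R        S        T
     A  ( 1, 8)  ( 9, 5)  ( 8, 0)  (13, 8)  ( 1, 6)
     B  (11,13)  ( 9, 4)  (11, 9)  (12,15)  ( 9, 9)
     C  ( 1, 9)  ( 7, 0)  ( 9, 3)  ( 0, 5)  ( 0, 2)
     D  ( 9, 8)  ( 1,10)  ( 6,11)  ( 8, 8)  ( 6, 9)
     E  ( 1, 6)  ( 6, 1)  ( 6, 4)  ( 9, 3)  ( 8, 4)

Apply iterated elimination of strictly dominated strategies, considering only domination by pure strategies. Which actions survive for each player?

P1 drop C (B beats it: P:11>1 Q:9>7 R:11>9 S:12>0 T:9>0)
P1 drop D (B beats it: P:11>9 Q:9>1 R:11>6 S:12>8 T:9>6)
P1 drop E (B beats it: P:11>1 Q:9>6 R:11>6 S:12>9 T:9>8)
P2 drop Q (P beats it: A:8>5 B:13>4)
P2 drop R (P beats it: A:8>0 B:13>9)
P2 drop T (P beats it: A:8>6 B:13>9)
P1→{A,B} P2→{P,S}

IESDS → P1:{A,B} P2:{P,S}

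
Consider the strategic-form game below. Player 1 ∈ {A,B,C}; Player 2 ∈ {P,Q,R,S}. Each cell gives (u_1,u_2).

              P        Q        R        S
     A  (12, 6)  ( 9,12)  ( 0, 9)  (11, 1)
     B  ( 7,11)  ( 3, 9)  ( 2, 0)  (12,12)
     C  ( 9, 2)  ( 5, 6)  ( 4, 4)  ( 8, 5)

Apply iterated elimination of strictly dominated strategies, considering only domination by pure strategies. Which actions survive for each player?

P2 drop R (Q beats it: A:12>9 B:9>0 C:6>4)
P1 drop C (A beats it: P:12>9 Q:9>5 S:11>8)
P1→{A,B} P2→{P,Q,S}

IESDS → P1:{A,B} P2:{P,Q,S}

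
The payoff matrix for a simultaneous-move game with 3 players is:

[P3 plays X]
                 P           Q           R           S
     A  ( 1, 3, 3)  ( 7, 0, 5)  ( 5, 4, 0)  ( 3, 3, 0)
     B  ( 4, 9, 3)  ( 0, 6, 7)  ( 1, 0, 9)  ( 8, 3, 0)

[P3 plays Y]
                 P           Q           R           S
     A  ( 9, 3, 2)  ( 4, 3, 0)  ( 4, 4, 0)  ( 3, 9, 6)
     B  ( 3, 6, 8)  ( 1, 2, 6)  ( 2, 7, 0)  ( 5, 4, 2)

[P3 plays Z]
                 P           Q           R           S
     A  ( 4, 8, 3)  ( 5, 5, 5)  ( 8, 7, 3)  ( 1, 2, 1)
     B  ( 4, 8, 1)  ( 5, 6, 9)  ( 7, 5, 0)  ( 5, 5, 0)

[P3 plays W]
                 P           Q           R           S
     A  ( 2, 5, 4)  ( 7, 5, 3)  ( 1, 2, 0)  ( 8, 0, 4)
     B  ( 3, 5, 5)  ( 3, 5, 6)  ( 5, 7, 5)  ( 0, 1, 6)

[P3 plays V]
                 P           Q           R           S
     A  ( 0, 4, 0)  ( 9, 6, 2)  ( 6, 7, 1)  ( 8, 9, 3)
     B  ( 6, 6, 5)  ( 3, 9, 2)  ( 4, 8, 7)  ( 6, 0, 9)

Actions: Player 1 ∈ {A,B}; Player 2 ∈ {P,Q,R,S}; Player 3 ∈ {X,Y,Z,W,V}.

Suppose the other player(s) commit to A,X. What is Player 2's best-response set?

P2 best: {R}

u_2(P vs A,X) = 3
u_2(Q vs A,X) = 0
u_2(R vs A,X) = 4
u_2(S vs A,X) = 3
max payoff 4 at {R}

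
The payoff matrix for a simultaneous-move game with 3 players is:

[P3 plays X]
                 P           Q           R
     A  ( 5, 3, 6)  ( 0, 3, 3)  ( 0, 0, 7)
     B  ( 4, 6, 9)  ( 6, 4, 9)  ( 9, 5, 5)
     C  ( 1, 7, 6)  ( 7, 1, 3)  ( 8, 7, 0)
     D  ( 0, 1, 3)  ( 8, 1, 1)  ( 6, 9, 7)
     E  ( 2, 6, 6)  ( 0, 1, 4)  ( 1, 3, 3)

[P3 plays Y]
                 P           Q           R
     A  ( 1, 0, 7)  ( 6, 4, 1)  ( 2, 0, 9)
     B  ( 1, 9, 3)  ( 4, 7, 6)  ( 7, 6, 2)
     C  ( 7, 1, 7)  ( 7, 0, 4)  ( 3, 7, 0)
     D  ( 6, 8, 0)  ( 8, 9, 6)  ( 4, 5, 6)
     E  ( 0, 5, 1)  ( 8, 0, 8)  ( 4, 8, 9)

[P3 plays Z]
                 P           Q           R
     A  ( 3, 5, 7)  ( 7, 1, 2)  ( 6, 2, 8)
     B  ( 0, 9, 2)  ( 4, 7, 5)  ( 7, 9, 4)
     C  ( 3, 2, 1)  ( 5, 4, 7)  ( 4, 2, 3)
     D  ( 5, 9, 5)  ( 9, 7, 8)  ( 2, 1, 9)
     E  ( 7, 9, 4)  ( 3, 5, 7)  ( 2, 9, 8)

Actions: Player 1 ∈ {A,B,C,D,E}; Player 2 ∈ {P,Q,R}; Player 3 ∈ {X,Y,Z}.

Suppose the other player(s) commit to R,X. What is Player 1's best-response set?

u_1(A vs R,X) = 0
u_1(B vs R,X) = 9
u_1(C vs R,X) = 8
u_1(D vs R,X) = 6
u_1(E vs R,X) = 1
max payoff 9 at {B}

BR_1 = {B}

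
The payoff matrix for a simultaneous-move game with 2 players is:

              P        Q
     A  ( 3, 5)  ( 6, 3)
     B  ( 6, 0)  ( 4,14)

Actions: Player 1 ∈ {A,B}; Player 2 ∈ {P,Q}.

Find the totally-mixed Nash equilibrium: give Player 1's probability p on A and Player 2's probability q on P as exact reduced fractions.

p=7/8, q=2/5

P1 indiff ⇒ q·3+(1-q)·6 = q·6+(1-q)·4 ⇒ q(-3) = (1-q)(-2) ⇒ q = 2/5
P2 indiff ⇒ p·5+(1-p)·0 = p·3+(1-p)·14 ⇒ p(2) = (1-p)(14) ⇒ p = 7/8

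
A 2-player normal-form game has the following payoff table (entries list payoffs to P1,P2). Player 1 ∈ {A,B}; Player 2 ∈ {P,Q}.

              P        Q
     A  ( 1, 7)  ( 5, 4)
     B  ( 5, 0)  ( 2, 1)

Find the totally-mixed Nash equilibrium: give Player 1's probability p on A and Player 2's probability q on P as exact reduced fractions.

(p,q) = (1/4, 3/7)

P1 indiff ⇒ q·1+(1-q)·5 = q·5+(1-q)·2 ⇒ q(-4) = (1-q)(-3) ⇒ q = 3/7
P2 indiff ⇒ p·7+(1-p)·0 = p·4+(1-p)·1 ⇒ p(3) = (1-p)(1) ⇒ p = 1/4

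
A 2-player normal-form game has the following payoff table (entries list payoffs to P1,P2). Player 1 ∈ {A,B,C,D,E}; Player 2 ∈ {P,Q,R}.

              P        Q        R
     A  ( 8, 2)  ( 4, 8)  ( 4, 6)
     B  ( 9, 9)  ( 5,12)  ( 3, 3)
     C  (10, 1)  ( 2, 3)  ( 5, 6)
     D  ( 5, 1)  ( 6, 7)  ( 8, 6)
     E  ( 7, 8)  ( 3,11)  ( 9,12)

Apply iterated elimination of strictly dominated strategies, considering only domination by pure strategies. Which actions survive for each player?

P2 drop P (Q beats it: A:8>2 B:12>9 C:3>1 D:7>1 E:11>8)
P1 drop A (D beats it: Q:6>4 R:8>4)
P1 drop B (D beats it: Q:6>5 R:8>3)
P1 drop C (D beats it: Q:6>2 R:8>5)
P1→{D,E} P2→{Q,R}

IESDS → P1:{D,E} P2:{Q,R}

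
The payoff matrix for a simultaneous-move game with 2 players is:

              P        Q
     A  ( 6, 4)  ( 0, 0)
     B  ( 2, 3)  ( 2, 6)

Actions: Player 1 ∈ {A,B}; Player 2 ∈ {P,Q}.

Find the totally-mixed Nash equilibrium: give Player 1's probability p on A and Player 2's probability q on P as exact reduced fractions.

P1 indiff ⇒ q·6+(1-q)·0 = q·2+(1-q)·2 ⇒ q(4) = (1-q)(2) ⇒ q = 1/3
P2 indiff ⇒ p·4+(1-p)·3 = p·0+(1-p)·6 ⇒ p(4) = (1-p)(3) ⇒ p = 3/7

(p,q) = (3/7, 1/3)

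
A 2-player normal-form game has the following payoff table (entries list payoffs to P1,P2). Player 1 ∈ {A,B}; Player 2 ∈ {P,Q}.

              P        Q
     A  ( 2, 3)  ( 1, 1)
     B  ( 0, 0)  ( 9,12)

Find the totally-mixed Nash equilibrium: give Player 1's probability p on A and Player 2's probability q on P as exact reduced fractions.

P1 indiff ⇒ q·2+(1-q)·1 = q·0+(1-q)·9 ⇒ q(2) = (1-q)(8) ⇒ q = 4/5
P2 indiff ⇒ p·3+(1-p)·0 = p·1+(1-p)·12 ⇒ p(2) = (1-p)(12) ⇒ p = 6/7

P1 mixes 6/7 on A; P2 mixes 4/5 on P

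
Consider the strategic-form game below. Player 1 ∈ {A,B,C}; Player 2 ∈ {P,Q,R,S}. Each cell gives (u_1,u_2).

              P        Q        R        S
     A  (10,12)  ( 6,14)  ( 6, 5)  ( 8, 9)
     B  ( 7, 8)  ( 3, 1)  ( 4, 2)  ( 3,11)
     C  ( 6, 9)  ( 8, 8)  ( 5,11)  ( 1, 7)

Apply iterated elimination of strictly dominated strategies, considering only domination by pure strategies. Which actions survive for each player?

IESDS → P1:{A,C} P2:{P,Q,R}

P1 drop B (A beats it: P:10>7 Q:6>3 R:6>4 S:8>3)
P2 drop S (P beats it: A:12>9 C:9>7)
P1→{A,C} P2→{P,Q,R}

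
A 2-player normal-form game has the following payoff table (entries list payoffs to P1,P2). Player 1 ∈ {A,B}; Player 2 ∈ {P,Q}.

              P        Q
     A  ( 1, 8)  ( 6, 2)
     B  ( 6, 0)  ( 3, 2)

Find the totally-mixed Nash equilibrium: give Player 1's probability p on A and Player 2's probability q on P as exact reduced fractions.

P1 indiff ⇒ q·1+(1-q)·6 = q·6+(1-q)·3 ⇒ q(-5) = (1-q)(-3) ⇒ q = 3/8
P2 indiff ⇒ p·8+(1-p)·0 = p·2+(1-p)·2 ⇒ p(6) = (1-p)(2) ⇒ p = 1/4

p=1/4, q=3/8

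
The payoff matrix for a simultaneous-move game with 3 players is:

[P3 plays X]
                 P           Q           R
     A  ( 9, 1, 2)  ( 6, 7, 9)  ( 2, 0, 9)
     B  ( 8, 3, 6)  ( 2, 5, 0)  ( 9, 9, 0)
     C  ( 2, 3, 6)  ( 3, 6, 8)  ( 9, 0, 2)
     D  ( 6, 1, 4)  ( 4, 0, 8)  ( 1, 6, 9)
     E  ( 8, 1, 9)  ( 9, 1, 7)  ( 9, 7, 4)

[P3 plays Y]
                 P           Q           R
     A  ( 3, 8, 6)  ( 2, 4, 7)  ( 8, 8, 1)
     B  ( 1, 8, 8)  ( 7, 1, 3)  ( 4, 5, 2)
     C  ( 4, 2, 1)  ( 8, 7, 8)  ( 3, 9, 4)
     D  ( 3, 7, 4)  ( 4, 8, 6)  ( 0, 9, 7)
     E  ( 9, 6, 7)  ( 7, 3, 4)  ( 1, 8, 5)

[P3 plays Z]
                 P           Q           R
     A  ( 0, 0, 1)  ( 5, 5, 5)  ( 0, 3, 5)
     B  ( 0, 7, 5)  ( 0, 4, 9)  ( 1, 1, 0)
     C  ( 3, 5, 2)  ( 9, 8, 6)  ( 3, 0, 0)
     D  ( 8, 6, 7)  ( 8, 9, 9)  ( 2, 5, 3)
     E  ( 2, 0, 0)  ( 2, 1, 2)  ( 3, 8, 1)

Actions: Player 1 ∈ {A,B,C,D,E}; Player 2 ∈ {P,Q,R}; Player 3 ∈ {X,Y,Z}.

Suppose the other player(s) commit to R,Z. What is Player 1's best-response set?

BR_1 = {C,E}

u_1(A vs R,Z) = 0
u_1(B vs R,Z) = 1
u_1(C vs R,Z) = 3
u_1(D vs R,Z) = 2
u_1(E vs R,Z) = 3
max payoff 3 at {C,E}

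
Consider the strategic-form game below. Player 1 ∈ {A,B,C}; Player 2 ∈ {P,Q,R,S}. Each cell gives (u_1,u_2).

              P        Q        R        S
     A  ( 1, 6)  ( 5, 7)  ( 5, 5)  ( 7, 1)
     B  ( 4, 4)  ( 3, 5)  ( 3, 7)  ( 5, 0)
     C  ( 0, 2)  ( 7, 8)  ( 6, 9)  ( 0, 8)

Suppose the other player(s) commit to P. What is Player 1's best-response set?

u_1(A vs P) = 1
u_1(B vs P) = 4
u_1(C vs P) = 0
max payoff 4 at {B}

P1 best: {B}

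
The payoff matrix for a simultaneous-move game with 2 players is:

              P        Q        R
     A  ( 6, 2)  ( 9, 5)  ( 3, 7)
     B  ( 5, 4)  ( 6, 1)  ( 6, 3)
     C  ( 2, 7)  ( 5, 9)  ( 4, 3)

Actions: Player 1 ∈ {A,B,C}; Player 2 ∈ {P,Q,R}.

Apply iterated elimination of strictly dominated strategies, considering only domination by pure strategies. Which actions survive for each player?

P1 drop C (B beats it: P:5>2 Q:6>5 R:6>4)
P2 drop Q (R beats it: A:7>5 B:3>1)
P1→{A,B} P2→{P,R}

IESDS → P1:{A,B} P2:{P,R}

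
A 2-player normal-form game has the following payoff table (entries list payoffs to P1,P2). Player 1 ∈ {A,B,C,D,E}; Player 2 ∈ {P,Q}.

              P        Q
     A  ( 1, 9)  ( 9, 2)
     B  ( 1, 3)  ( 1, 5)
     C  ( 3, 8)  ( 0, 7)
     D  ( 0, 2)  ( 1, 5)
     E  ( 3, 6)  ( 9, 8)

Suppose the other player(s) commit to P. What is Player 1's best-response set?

u_1(A vs P) = 1
u_1(B vs P) = 1
u_1(C vs P) = 3
u_1(D vs P) = 0
u_1(E vs P) = 3
max payoff 3 at {C,E}

BR_1 = {C,E}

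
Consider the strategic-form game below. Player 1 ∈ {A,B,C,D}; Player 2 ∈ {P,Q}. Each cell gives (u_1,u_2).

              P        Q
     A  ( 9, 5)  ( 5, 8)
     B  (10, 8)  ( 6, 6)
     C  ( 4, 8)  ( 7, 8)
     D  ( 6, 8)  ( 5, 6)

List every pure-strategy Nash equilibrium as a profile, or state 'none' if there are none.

(A,P): not NE [P1→B gives 10>9; P2→Q gives 8>5]
(A,Q): not NE [P1→C gives 7>5]
(B,P): NE
(B,Q): not NE [P1→C gives 7>6; P2→P gives 8>6]
(C,P): not NE [P1→B gives 10>4]
(C,Q): NE
(D,P): not NE [P1→B gives 10>6]
(D,Q): not NE [P1→C gives 7>5; P2→P gives 8>6]

Nash profiles: (B,P), (C,Q)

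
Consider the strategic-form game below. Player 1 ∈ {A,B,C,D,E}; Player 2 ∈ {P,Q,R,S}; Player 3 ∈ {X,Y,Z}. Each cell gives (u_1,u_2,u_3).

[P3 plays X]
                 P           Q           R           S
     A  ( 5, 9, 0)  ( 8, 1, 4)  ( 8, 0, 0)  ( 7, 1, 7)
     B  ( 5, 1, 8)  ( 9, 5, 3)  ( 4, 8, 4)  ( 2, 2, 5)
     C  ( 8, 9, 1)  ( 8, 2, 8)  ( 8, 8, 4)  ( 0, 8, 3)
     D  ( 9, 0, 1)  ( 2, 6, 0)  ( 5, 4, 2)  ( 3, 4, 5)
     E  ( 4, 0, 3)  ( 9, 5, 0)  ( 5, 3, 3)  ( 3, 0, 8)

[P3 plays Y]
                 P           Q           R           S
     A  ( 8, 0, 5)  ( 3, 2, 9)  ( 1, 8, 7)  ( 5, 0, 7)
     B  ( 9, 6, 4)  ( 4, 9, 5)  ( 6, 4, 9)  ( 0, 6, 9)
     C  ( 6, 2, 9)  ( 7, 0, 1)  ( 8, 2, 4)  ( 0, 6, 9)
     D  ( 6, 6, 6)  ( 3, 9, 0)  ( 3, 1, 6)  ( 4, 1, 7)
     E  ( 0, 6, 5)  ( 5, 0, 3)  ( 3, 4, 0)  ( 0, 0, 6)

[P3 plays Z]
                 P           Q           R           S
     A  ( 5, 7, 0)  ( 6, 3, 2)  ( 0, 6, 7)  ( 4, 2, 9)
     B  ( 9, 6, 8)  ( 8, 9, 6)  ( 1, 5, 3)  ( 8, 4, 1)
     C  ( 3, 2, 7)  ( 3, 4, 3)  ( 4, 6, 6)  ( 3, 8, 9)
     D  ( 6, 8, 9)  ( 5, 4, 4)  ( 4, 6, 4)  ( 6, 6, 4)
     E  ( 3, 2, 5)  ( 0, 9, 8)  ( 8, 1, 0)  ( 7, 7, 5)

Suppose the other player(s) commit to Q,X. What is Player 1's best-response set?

u_1(A vs Q,X) = 8
u_1(B vs Q,X) = 9
u_1(C vs Q,X) = 8
u_1(D vs Q,X) = 2
u_1(E vs Q,X) = 9
max payoff 9 at {B,E}

P1 best: {B,E}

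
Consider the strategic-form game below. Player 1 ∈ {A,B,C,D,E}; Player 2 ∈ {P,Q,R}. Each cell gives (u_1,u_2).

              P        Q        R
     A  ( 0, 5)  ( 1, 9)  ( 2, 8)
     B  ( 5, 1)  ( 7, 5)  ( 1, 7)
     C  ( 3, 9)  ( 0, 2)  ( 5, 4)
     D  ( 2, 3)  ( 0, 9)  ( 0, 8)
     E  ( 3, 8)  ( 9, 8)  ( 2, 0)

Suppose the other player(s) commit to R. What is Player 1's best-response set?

P1 best: {C}

u_1(A vs R) = 2
u_1(B vs R) = 1
u_1(C vs R) = 5
u_1(D vs R) = 0
u_1(E vs R) = 2
max payoff 5 at {C}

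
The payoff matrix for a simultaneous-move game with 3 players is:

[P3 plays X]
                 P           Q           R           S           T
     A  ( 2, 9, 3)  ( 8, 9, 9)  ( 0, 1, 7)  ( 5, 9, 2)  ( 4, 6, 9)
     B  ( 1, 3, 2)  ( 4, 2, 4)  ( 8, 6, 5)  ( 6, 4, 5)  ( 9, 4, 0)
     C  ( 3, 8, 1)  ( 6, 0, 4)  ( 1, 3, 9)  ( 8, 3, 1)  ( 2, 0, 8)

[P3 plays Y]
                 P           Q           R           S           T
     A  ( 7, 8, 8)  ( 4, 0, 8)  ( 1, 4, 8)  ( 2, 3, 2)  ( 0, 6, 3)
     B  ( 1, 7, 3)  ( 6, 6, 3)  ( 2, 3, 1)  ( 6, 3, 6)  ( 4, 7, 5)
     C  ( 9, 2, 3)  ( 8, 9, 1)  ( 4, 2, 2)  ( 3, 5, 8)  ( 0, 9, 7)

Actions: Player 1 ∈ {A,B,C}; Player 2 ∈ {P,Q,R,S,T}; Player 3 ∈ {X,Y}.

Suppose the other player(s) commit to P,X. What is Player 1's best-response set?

u_1(A vs P,X) = 2
u_1(B vs P,X) = 1
u_1(C vs P,X) = 3
max payoff 3 at {C}

P1 best: {C}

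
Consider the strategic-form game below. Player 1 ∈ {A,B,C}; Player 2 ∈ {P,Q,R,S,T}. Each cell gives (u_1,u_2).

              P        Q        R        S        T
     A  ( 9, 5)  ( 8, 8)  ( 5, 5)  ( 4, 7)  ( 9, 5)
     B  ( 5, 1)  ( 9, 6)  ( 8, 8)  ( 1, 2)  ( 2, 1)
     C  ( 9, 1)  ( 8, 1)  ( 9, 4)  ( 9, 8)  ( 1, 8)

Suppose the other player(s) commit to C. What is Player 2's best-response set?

BR_2 = {S,T}

u_2(P vs C) = 1
u_2(Q vs C) = 1
u_2(R vs C) = 4
u_2(S vs C) = 8
u_2(T vs C) = 8
max payoff 8 at {S,T}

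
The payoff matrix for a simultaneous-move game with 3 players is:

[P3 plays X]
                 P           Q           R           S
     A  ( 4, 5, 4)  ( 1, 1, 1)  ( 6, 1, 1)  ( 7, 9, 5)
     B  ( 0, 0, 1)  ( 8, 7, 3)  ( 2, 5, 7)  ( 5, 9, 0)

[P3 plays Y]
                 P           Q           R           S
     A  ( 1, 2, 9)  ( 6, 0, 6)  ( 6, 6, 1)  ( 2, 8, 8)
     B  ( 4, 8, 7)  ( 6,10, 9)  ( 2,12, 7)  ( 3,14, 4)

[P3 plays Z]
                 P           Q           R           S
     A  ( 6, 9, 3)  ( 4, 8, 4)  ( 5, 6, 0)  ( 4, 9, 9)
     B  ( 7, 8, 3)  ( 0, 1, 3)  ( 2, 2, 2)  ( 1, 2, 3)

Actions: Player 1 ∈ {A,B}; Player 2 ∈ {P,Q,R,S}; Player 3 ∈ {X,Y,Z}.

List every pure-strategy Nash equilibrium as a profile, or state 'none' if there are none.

(A,P,X): not NE [P2→S gives 9>5; P3→Y gives 9>4]
(A,P,Y): not NE [P1→B gives 4>1; P2→S gives 8>2]
(A,P,Z): not NE [P1→B gives 7>6; P3→Y gives 9>3]
(A,Q,X): not NE [P1→B gives 8>1; P2→S gives 9>1; P3→Y gives 6>1]
(A,Q,Y): not NE [P2→S gives 8>0]
(A,Q,Z): not NE [P2→S gives 9>8; P3→Y gives 6>4]
(A,R,X): not NE [P2→S gives 9>1]
(A,R,Y): not NE [P2→S gives 8>6]
(A,R,Z): not NE [P2→S gives 9>6; P3→Y gives 1>0]
(A,S,X): not NE [P3→Z gives 9>5]
(A,S,Y): not NE [P1→B gives 3>2; P3→Z gives 9>8]
(A,S,Z): NE
(B,P,X): not NE [P1→A gives 4>0; P2→S gives 9>0; P3→Y gives 7>1]
(B,P,Y): not NE [P2→S gives 14>8]
(B,P,Z): not NE [P3→Y gives 7>3]
(B,Q,X): not NE [P2→S gives 9>7; P3→Y gives 9>3]
(B,Q,Y): not NE [P2→S gives 14>10]
(B,Q,Z): not NE [P1→A gives 4>0; P2→P gives 8>1; P3→Y gives 9>3]
(B,R,X): not NE [P1→A gives 6>2; P2→S gives 9>5]
(B,R,Y): not NE [P1→A gives 6>2; P2→S gives 14>12]
(B,R,Z): not NE [P1→A gives 5>2; P2→P gives 8>2; P3→Y gives 7>2]
(B,S,X): not NE [P1→A gives 7>5; P3→Y gives 4>0]
(B,S,Y): NE
(B,S,Z): not NE [P1→A gives 4>1; P2→P gives 8>2; P3→Y gives 4>3]

NE set: (A,S,Z), (B,S,Y)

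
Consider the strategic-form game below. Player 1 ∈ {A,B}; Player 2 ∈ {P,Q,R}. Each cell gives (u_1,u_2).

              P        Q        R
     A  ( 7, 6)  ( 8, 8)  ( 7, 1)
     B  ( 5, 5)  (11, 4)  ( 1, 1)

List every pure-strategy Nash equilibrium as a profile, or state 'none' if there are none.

PSNE: ∅

(A,P): not NE [P2→Q gives 8>6]
(A,Q): not NE [P1→B gives 11>8]
(A,R): not NE [P2→Q gives 8>1]
(B,P): not NE [P1→A gives 7>5]
(B,Q): not NE [P2→P gives 5>4]
(B,R): not NE [P1→A gives 7>1; P2→P gives 5>1]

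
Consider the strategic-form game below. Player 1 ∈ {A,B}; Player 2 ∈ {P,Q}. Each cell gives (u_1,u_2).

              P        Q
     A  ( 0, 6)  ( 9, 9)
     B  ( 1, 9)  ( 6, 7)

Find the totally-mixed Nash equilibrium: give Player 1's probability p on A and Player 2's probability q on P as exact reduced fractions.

(p,q) = (2/5, 3/4)

P1 indiff ⇒ q·0+(1-q)·9 = q·1+(1-q)·6 ⇒ q(-1) = (1-q)(-3) ⇒ q = 3/4
P2 indiff ⇒ p·6+(1-p)·9 = p·9+(1-p)·7 ⇒ p(-3) = (1-p)(-2) ⇒ p = 2/5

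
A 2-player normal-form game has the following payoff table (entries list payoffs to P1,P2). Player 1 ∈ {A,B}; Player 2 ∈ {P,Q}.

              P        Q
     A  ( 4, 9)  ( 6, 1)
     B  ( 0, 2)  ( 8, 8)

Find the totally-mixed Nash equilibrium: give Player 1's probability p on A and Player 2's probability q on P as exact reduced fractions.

P1 indiff ⇒ q·4+(1-q)·6 = q·0+(1-q)·8 ⇒ q(4) = (1-q)(2) ⇒ q = 1/3
P2 indiff ⇒ p·9+(1-p)·2 = p·1+(1-p)·8 ⇒ p(8) = (1-p)(6) ⇒ p = 3/7

p=3/7, q=1/3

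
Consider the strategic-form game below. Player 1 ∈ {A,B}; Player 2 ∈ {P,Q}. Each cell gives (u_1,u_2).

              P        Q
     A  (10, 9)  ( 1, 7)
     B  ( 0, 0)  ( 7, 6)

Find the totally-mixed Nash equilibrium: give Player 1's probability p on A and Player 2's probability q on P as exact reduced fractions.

P1 indiff ⇒ q·10+(1-q)·1 = q·0+(1-q)·7 ⇒ q(10) = (1-q)(6) ⇒ q = 3/8
P2 indiff ⇒ p·9+(1-p)·0 = p·7+(1-p)·6 ⇒ p(2) = (1-p)(6) ⇒ p = 3/4

(p,q) = (3/4, 3/8)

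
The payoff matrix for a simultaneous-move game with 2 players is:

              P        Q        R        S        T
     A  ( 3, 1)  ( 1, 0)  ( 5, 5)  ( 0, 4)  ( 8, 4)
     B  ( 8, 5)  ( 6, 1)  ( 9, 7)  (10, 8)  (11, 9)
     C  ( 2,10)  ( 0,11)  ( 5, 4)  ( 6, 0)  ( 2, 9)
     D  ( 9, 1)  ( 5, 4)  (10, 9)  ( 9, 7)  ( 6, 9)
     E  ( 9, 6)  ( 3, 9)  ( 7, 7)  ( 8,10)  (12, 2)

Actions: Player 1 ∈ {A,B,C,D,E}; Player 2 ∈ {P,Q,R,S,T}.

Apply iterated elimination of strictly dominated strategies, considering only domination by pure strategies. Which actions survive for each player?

P1 drop A (B beats it: P:8>3 Q:6>1 R:9>5 S:10>0 T:11>8)
P1 drop C (B beats it: P:8>2 Q:6>0 R:9>5 S:10>6 T:11>2)
P2 drop P (R beats it: B:7>5 D:9>1 E:7>6)
P2 drop Q (S beats it: B:8>1 D:7>4 E:10>9)
P1→{B,D,E} P2→{R,S,T}

Remaining: P1:{B,D,E} P2:{R,S,T}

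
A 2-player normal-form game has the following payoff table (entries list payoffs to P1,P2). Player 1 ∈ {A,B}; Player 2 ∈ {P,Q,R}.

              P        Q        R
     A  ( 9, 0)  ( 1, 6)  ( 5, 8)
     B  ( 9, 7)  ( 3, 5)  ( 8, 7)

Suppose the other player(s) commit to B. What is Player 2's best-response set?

u_2(P vs B) = 7
u_2(Q vs B) = 5
u_2(R vs B) = 7
max payoff 7 at {P,R}

P2 best: {P,R}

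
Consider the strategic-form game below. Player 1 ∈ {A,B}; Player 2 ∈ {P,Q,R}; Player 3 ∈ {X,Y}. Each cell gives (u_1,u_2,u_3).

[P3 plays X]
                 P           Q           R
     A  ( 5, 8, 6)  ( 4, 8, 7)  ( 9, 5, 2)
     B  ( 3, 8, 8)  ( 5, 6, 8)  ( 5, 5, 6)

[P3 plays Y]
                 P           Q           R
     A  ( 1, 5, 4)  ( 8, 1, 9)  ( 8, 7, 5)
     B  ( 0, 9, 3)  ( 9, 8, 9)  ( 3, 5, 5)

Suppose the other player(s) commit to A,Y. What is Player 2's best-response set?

u_2(P vs A,Y) = 5
u_2(Q vs A,Y) = 1
u_2(R vs A,Y) = 7
max payoff 7 at {R}

argmax u_2 = {R}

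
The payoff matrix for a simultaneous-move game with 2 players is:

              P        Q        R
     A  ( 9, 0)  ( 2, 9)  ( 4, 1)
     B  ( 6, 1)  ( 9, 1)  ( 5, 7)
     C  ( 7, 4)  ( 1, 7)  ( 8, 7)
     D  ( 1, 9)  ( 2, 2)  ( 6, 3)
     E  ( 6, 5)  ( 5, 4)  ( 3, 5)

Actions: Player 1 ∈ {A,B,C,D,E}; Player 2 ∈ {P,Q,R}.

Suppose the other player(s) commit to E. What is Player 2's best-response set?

P2 best: {P,R}

u_2(P vs E) = 5
u_2(Q vs E) = 4
u_2(R vs E) = 5
max payoff 5 at {P,R}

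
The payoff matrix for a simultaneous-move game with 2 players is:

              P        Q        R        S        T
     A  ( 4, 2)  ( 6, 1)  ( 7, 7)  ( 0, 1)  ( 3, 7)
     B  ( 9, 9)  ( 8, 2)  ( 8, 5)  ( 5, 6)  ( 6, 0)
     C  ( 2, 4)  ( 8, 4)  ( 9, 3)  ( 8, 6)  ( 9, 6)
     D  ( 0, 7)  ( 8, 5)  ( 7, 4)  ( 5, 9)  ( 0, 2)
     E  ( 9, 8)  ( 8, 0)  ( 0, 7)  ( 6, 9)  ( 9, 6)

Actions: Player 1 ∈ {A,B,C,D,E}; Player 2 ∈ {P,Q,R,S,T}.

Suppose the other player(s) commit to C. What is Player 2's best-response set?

argmax u_2 = {S,T}

u_2(P vs C) = 4
u_2(Q vs C) = 4
u_2(R vs C) = 3
u_2(S vs C) = 6
u_2(T vs C) = 6
max payoff 6 at {S,T}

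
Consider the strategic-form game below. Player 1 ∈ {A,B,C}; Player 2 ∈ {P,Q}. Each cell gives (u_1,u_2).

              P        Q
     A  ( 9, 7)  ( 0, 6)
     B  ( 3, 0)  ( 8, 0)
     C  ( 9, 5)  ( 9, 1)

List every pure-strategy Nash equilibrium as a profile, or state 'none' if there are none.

Nash profiles: (A,P), (C,P)

(A,P): NE
(A,Q): not NE [P1→C gives 9>0; P2→P gives 7>6]
(B,P): not NE [P1→C gives 9>3]
(B,Q): not NE [P1→C gives 9>8]
(C,P): NE
(C,Q): not NE [P2→P gives 5>1]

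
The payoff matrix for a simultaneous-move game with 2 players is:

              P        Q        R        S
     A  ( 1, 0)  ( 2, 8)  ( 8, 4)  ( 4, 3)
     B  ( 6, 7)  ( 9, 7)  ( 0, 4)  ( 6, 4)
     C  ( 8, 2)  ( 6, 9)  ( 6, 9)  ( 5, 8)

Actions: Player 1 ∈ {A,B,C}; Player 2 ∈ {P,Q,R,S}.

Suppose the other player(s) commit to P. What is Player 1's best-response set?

argmax u_1 = {C}

u_1(A vs P) = 1
u_1(B vs P) = 6
u_1(C vs P) = 8
max payoff 8 at {C}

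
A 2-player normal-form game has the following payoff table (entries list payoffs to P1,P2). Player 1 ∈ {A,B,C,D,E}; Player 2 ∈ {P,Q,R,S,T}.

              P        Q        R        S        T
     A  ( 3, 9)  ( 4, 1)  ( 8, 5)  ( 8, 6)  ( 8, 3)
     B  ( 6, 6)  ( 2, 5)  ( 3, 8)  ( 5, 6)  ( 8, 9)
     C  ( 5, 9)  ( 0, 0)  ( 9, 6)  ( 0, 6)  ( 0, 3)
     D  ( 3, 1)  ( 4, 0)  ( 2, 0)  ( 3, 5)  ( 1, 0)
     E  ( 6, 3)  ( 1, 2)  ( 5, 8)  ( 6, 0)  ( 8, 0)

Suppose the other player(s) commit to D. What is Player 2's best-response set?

u_2(P vs D) = 1
u_2(Q vs D) = 0
u_2(R vs D) = 0
u_2(S vs D) = 5
u_2(T vs D) = 0
max payoff 5 at {S}

argmax u_2 = {S}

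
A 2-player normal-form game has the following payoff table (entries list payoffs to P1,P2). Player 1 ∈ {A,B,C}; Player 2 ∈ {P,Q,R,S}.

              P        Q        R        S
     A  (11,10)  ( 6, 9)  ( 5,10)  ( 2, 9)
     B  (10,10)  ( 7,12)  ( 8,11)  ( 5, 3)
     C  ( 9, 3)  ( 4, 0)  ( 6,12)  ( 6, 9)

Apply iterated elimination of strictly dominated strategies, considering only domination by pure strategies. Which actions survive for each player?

P2 drop S (R beats it: A:10>9 B:11>3 C:12>9)
P1 drop C (B beats it: P:10>9 Q:7>4 R:8>6)
P1→{A,B} P2→{P,Q,R}

IESDS → P1:{A,B} P2:{P,Q,R}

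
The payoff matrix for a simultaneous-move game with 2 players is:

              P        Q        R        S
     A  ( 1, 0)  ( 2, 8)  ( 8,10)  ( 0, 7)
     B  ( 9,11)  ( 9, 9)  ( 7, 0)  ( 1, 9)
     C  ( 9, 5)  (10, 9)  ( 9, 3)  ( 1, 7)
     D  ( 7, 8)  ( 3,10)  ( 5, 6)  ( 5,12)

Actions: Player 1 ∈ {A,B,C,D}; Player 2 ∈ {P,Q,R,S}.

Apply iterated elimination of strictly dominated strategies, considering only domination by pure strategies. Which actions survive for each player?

Survivors P1:{B,C,D} P2:{P,Q,S}

P1 drop A (C beats it: P:9>1 Q:10>2 R:9>8 S:1>0)
P2 drop R (P beats it: B:11>0 C:5>3 D:8>6)
P1→{B,C,D} P2→{P,Q,S}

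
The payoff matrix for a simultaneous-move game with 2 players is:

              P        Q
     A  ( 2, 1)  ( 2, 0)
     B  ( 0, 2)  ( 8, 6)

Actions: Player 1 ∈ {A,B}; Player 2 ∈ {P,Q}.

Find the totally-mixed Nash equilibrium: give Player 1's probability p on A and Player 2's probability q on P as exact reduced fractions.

P1 indiff ⇒ q·2+(1-q)·2 = q·0+(1-q)·8 ⇒ q(2) = (1-q)(6) ⇒ q = 3/4
P2 indiff ⇒ p·1+(1-p)·2 = p·0+(1-p)·6 ⇒ p(1) = (1-p)(4) ⇒ p = 4/5

(p,q) = (4/5, 3/4)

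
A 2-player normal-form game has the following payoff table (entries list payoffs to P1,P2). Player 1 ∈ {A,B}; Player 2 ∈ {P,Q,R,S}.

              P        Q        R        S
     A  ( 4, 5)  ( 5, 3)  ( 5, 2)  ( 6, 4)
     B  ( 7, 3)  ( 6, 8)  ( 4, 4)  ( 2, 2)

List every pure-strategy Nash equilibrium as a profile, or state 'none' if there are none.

(A,P): not NE [P1→B gives 7>4]
(A,Q): not NE [P1→B gives 6>5; P2→P gives 5>3]
(A,R): not NE [P2→P gives 5>2]
(A,S): not NE [P2→P gives 5>4]
(B,P): not NE [P2→Q gives 8>3]
(B,Q): NE
(B,R): not NE [P1→A gives 5>4; P2→Q gives 8>4]
(B,S): not NE [P1→A gives 6>2; P2→Q gives 8>2]

Nash profiles: (B,Q)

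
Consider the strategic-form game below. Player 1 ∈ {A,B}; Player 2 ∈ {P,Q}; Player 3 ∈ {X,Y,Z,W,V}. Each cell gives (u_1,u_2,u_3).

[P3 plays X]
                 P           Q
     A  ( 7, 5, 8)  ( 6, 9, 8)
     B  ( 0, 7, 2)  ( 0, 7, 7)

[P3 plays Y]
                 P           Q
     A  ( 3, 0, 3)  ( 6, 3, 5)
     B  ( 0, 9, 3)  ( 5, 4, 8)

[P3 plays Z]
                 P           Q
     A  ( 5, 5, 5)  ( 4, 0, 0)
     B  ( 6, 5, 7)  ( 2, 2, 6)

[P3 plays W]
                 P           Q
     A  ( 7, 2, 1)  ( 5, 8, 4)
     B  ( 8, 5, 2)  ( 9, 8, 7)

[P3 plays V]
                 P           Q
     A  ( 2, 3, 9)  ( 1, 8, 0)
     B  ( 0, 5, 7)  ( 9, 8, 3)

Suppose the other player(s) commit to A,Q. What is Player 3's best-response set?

u_3(X vs A,Q) = 8
u_3(Y vs A,Q) = 5
u_3(Z vs A,Q) = 0
u_3(W vs A,Q) = 4
u_3(V vs A,Q) = 0
max payoff 8 at {X}

argmax u_3 = {X}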